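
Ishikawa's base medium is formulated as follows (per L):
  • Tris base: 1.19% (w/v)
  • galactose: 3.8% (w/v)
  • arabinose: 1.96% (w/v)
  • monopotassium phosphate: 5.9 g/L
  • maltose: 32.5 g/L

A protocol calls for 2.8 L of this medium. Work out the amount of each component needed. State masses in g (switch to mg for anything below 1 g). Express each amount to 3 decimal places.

Tris base 33.320 g; galactose 106.400 g; arabinose 54.880 g; monopotassium phosphate 16.520 g; maltose 91.000 g

Working volume: 2.8 L.
Tris base: 1.19% w/v = 11.9 g/L → 11.9 × 2.8 L = 33.320 g
galactose: 3.8% w/v = 38 g/L → 38 × 2.8 L = 106.400 g
arabinose: 1.96% w/v = 19.6 g/L → 19.6 × 2.8 L = 54.880 g
monopotassium phosphate: 5.9 g/L × 2.8 L = 16.520 g
maltose: 32.5 g/L × 2.8 L = 91.000 g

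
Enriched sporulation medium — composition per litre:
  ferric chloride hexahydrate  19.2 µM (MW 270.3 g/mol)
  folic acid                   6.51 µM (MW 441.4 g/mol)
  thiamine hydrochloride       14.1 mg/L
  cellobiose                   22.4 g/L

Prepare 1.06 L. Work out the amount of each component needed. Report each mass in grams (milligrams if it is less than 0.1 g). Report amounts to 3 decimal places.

ferric chloride hexahydrate 5.501 mg; folic acid 3.046 mg; thiamine hydrochloride 14.946 mg; cellobiose 23.744 g

Working volume: 1.06 L.
ferric chloride hexahydrate: 19.2 µmol/L × 270.3 g/mol × 1.06 L ÷ 1000 = 5.501 mg
folic acid: 6.51 µmol/L × 441.4 g/mol × 1.06 L ÷ 1000 = 3.046 mg
thiamine hydrochloride: 14.1 mg/L × 1.06 L = 14.946 mg
cellobiose: 22.4 g/L × 1.06 L = 23.744 g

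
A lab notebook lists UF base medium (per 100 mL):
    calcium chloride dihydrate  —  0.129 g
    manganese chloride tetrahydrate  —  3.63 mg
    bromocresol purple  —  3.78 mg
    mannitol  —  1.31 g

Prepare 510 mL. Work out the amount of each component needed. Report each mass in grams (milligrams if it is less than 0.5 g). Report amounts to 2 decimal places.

Scale factor = 510 mL / 100 mL = 5.1.
calcium chloride dihydrate: 0.129 g × (510 mL / 100 mL) = 0.66 g
manganese chloride tetrahydrate: 3.63 mg × (510 mL / 100 mL) = 18.51 mg
bromocresol purple: 3.78 mg × (510 mL / 100 mL) = 19.28 mg
mannitol: 1.31 g × (510 mL / 100 mL) = 6.68 g

calcium chloride dihydrate 0.66 g; manganese chloride tetrahydrate 18.51 mg; bromocresol purple 19.28 mg; mannitol 6.68 g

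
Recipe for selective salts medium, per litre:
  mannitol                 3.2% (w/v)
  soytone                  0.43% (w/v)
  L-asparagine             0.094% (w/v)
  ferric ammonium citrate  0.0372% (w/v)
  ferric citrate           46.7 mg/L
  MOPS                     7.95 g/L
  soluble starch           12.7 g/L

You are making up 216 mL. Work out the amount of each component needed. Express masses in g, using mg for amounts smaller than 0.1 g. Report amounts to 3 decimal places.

Target volume = 216 mL = 0.216 L.
mannitol: 3.2 g per 100 mL × 216 mL ÷ 100 = 6.912 g
soytone: 0.43 g per 100 mL × 216 mL ÷ 100 = 0.929 g
L-asparagine: 0.094% w/v = 0.94 g/L → 0.94 × 0.216 L = 0.203 g
ferric ammonium citrate: 0.0372 g per 100 mL × 216 mL ÷ 100 = 0.080352 g = 80.352 mg
ferric citrate: 46.7 mg/L × 0.216 L = 10.087 mg
MOPS: 7.95 g/L × 0.216 L = 1.717 g
soluble starch: 12.7 g/L × 0.216 L = 2.743 g

mannitol 6.912 g; soytone 0.929 g; L-asparagine 0.203 g; ferric ammonium citrate 80.352 mg; ferric citrate 10.087 mg; MOPS 1.717 g; soluble starch 2.743 g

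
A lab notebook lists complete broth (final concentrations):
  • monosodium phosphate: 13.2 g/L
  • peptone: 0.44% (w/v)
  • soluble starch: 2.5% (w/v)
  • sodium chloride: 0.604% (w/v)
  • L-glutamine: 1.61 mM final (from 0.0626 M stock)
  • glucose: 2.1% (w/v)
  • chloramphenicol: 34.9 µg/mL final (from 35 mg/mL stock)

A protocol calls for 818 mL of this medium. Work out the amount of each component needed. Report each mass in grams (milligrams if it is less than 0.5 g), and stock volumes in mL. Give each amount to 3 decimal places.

Target volume = 818 mL = 0.818 L.
monosodium phosphate: 13.2 g/L × 0.818 L = 10.798 g
peptone: 0.44 g per 100 mL × 818 mL ÷ 100 = 3.599 g
soluble starch: 2.5% w/v = 25 g/L → 25 × 0.818 L = 20.450 g
sodium chloride: 0.604 g per 100 mL × 818 mL ÷ 100 = 4.941 g
L-glutamine: C1V1 = C2V2 → 1.61 mM × 818 mL ÷ 62.6 mM = 21.038 mL
glucose: 2.1% w/v = 21 g/L → 21 × 0.818 L = 17.178 g
chloramphenicol: dilute stock: 34.9 µg/mL × 818 mL ÷ 35000 µg/mL = 0.816 mL

monosodium phosphate 10.798 g; peptone 3.599 g; soluble starch 20.450 g; sodium chloride 4.941 g; L-glutamine 21.038 mL; glucose 17.178 g; chloramphenicol 0.816 mL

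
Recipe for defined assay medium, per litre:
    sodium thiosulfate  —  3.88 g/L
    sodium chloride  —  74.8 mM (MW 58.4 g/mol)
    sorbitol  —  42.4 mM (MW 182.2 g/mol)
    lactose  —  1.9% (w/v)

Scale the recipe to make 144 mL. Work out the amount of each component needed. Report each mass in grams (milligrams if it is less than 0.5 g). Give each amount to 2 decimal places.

sodium thiosulfate 0.56 g; sodium chloride 0.63 g; sorbitol 1.11 g; lactose 2.74 g

Target volume = 144 mL = 0.144 L.
sodium thiosulfate: 3.88 g/L × 0.144 L = 0.56 g
sodium chloride: 74.8 mmol/L × 58.4 g/mol × 0.144 L ÷ 1000 = 0.63 g
sorbitol: 42.4 mmol/L × 182.2 g/mol × 0.144 L ÷ 1000 = 1.11 g
lactose: 1.9 g per 100 mL × 144 mL ÷ 100 = 2.74 g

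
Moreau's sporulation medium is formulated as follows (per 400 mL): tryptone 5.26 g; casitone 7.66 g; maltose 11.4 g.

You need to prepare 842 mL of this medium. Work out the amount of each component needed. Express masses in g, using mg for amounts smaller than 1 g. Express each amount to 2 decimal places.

Ratio of target to recipe volume: 842 / 400 = 2.105.
tryptone: 5.26 g × (842 mL / 400 mL) = 11.07 g
casitone: 7.66 g × (842 mL / 400 mL) = 16.12 g
maltose: 11.4 g × (842 mL / 400 mL) = 24.00 g

tryptone 11.07 g; casitone 16.12 g; maltose 24.00 g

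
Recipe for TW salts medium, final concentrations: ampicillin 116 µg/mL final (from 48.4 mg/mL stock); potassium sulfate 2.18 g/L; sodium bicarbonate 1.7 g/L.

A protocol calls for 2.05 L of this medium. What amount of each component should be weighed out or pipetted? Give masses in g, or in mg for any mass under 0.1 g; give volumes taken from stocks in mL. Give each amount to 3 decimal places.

ampicillin 4.913 mL; potassium sulfate 4.469 g; sodium bicarbonate 3.485 g

Working volume: 2.05 L.
ampicillin: V = C2·V2/C1 = 116 µg/mL × 2050 mL ÷ 48400 µg/mL = 4.913 mL
potassium sulfate: 2.18 g/L × 2.05 L = 4.469 g
sodium bicarbonate: 1.7 g/L × 2.05 L = 3.485 g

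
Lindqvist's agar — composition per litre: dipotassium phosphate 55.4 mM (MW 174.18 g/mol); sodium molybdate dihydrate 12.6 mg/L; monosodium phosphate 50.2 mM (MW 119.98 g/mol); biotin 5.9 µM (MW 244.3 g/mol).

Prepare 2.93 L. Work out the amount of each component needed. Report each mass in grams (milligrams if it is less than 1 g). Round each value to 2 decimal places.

Working volume: 2.93 L.
dipotassium phosphate: 55.4 mmol/L × 174.18 g/mol × 2.93 L ÷ 1000 = 28.27 g
sodium molybdate dihydrate: 12.6 mg/L × 2.93 L = 36.92 mg
monosodium phosphate: 50.2 mmol/L × 119.98 g/mol × 2.93 L ÷ 1000 = 17.65 g
biotin: 5.9 µmol/L × 244.3 g/mol × 2.93 L ÷ 1000 = 4.22 mg

dipotassium phosphate 28.27 g; sodium molybdate dihydrate 36.92 mg; monosodium phosphate 17.65 g; biotin 4.22 mg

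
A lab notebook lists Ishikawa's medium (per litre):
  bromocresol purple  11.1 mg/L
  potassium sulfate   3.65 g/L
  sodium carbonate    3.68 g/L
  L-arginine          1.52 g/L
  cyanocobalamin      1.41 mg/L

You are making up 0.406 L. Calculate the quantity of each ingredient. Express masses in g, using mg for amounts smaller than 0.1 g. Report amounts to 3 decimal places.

bromocresol purple 4.507 mg; potassium sulfate 1.482 g; sodium carbonate 1.494 g; L-arginine 0.617 g; cyanocobalamin 0.572 mg

Scale factor relative to 1 L: 0.406.
bromocresol purple: 11.1 mg/L × 0.406 L = 4.507 mg
potassium sulfate: 3.65 g/L × 0.406 L = 1.482 g
sodium carbonate: 3.68 g/L × 0.406 L = 1.494 g
L-arginine: 1.52 g/L × 0.406 L = 0.617 g
cyanocobalamin: 1.41 mg/L × 0.406 L = 0.572 mg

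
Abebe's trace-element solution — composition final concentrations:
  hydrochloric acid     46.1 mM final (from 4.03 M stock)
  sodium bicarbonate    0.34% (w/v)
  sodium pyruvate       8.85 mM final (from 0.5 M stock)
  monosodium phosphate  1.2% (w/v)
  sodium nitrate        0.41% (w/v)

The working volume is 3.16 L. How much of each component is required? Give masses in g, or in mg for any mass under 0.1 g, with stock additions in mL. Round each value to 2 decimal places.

Scale factor relative to 1 L: 3.16.
hydrochloric acid: dilute stock: 46.1 mM × 3160 mL ÷ 4030 mM = 36.15 mL
sodium bicarbonate: 0.34% w/v = 3.4 g/L → 3.4 × 3.16 L = 10.74 g
sodium pyruvate: V = C2·V2/C1 = 8.85 mM × 3160 mL ÷ 500 mM = 55.93 mL
monosodium phosphate: 1.2 g per 100 mL × 3160 mL ÷ 100 = 37.92 g
sodium nitrate: 0.41 g per 100 mL × 3160 mL ÷ 100 = 12.96 g

hydrochloric acid 36.15 mL; sodium bicarbonate 10.74 g; sodium pyruvate 55.93 mL; monosodium phosphate 37.92 g; sodium nitrate 12.96 g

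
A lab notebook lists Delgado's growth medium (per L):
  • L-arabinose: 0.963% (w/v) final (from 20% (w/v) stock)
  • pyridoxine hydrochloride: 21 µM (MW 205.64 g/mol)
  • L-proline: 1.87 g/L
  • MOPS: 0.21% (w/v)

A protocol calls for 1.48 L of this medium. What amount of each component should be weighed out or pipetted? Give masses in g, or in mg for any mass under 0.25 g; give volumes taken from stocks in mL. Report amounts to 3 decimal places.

L-arabinose 71.262 mL; pyridoxine hydrochloride 6.391 mg; L-proline 2.768 g; MOPS 3.108 g

Working volume: 1.48 L.
L-arabinose: V = C2·V2/C1 = 0.963% ÷ 20% × 1480 mL = 71.262 mL
pyridoxine hydrochloride: 21 µmol/L × 205.64 g/mol × 1.48 L ÷ 1000 = 6.391 mg
L-proline: 1.87 g/L × 1.48 L = 2.768 g
MOPS: 0.21% w/v = 2.1 g/L → 2.1 × 1.48 L = 3.108 g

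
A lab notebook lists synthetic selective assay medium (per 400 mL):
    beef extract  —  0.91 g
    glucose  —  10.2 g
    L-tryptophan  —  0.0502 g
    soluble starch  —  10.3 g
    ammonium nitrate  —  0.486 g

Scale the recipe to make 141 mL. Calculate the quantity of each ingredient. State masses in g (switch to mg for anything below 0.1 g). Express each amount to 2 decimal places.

beef extract 0.32 g; glucose 3.60 g; L-tryptophan 17.70 mg; soluble starch 3.63 g; ammonium nitrate 0.17 g

Ratio of target to recipe volume: 141 / 400 = 0.3525.
beef extract: 0.91 g × (141 mL / 400 mL) = 0.32 g
glucose: 10.2 g × (141 mL / 400 mL) = 3.60 g
L-tryptophan: 0.0502 g × (141 mL / 400 mL) = 0.0176955 g = 17.70 mg
soluble starch: 10.3 g × (141 mL / 400 mL) = 3.63 g
ammonium nitrate: 0.486 g × (141 mL / 400 mL) = 0.17 g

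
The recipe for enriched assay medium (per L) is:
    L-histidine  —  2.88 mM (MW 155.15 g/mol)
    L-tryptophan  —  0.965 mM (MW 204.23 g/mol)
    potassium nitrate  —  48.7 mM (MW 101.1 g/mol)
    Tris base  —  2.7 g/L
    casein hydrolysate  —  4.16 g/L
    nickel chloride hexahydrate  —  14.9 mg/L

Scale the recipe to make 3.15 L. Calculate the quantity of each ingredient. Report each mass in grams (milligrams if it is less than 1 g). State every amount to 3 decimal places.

L-histidine 1.408 g; L-tryptophan 620.808 mg; potassium nitrate 15.509 g; Tris base 8.505 g; casein hydrolysate 13.104 g; nickel chloride hexahydrate 46.935 mg

Scale factor relative to 1 L: 3.15.
L-histidine: 2.88 mmol/L × 155.15 g/mol × 3.15 L ÷ 1000 = 1.408 g
L-tryptophan: 0.965 mmol/L × 204.23 mg/mmol × 3.15 L = 620.808 mg
potassium nitrate: 48.7 mmol/L × 101.1 g/mol × 3.15 L ÷ 1000 = 15.509 g
Tris base: 2.7 g/L × 3.15 L = 8.505 g
casein hydrolysate: 4.16 g/L × 3.15 L = 13.104 g
nickel chloride hexahydrate: 14.9 mg/L × 3.15 L = 46.935 mg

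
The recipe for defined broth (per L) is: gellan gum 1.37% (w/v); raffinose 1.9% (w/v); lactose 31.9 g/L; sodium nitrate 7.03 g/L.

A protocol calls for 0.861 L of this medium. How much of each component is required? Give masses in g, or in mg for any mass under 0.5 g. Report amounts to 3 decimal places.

gellan gum 11.796 g; raffinose 16.359 g; lactose 27.466 g; sodium nitrate 6.053 g

Scale factor relative to 1 L: 0.861.
gellan gum: 1.37% w/v = 13.7 g/L → 13.7 × 0.861 L = 11.796 g
raffinose: 1.9 g per 100 mL × 861 mL ÷ 100 = 16.359 g
lactose: 31.9 g/L × 0.861 L = 27.466 g
sodium nitrate: 7.03 g/L × 0.861 L = 6.053 g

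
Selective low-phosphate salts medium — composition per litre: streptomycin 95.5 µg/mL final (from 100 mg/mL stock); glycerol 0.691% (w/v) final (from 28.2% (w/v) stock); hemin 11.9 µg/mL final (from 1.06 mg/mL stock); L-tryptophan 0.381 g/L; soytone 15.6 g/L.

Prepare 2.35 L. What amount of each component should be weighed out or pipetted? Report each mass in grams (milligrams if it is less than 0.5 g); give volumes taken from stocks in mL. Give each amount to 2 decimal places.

Working volume: 2.35 L.
streptomycin: V = C2·V2/C1 = 95.5 µg/mL × 2350 mL ÷ 100000 µg/mL = 2.24 mL
glycerol: C1V1 = C2V2 → 0.691% ÷ 28.2% × 2350 mL = 57.58 mL
hemin: V = C2·V2/C1 = 11.9 µg/mL × 2350 mL ÷ 1060 µg/mL = 26.38 mL
L-tryptophan: 0.381 g/L × 2.35 L = 0.90 g
soytone: 15.6 g/L × 2.35 L = 36.66 g

streptomycin 2.24 mL; glycerol 57.58 mL; hemin 26.38 mL; L-tryptophan 0.90 g; soytone 36.66 g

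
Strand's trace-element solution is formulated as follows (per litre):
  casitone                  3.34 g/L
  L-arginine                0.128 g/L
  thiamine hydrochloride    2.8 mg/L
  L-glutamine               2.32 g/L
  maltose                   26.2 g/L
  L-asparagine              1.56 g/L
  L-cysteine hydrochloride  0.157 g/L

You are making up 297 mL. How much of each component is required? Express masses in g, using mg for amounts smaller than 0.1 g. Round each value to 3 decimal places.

Target volume = 297 mL = 0.297 L.
casitone: 3.34 g/L × 0.297 L = 0.992 g
L-arginine: 0.128 g/L × 0.297 L = 0.038016 g = 38.016 mg
thiamine hydrochloride: 2.8 mg/L × 0.297 L = 0.832 mg
L-glutamine: 2.32 g/L × 0.297 L = 0.689 g
maltose: 26.2 g/L × 0.297 L = 7.781 g
L-asparagine: 1.56 g/L × 0.297 L = 0.463 g
L-cysteine hydrochloride: 0.157 g/L × 0.297 L = 0.046629 g = 46.629 mg

casitone 0.992 g; L-arginine 38.016 mg; thiamine hydrochloride 0.832 mg; L-glutamine 0.689 g; maltose 7.781 g; L-asparagine 0.463 g; L-cysteine hydrochloride 46.629 mg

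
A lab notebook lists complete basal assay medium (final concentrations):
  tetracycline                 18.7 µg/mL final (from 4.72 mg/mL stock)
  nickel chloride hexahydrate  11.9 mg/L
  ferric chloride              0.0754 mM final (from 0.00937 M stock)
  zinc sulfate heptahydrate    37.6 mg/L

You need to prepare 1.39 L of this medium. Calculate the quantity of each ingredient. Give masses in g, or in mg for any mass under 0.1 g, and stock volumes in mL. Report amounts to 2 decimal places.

Scale factor relative to 1 L: 1.39.
tetracycline: C1V1 = C2V2 → 18.7 µg/mL × 1390 mL ÷ 4720 µg/mL = 5.51 mL
nickel chloride hexahydrate: 11.9 mg/L × 1.39 L = 16.54 mg
ferric chloride: dilute stock: 0.0754 mM × 1390 mL ÷ 9.37 mM = 11.19 mL
zinc sulfate heptahydrate: 37.6 mg/L × 1.39 L = 52.26 mg

tetracycline 5.51 mL; nickel chloride hexahydrate 16.54 mg; ferric chloride 11.19 mL; zinc sulfate heptahydrate 52.26 mg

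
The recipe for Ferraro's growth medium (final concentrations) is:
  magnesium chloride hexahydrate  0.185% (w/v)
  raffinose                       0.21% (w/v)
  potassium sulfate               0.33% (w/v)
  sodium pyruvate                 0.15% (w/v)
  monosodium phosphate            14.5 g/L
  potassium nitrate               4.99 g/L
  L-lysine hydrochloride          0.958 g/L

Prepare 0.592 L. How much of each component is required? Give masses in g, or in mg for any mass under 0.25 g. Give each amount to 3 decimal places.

Working volume: 0.592 L.
magnesium chloride hexahydrate: 0.185% w/v = 1.85 g/L → 1.85 × 0.592 L = 1.095 g
raffinose: 0.21% w/v = 2.1 g/L → 2.1 × 0.592 L = 1.243 g
potassium sulfate: 0.33 g per 100 mL × 592 mL ÷ 100 = 1.954 g
sodium pyruvate: 0.15% w/v = 1.5 g/L → 1.5 × 0.592 L = 0.888 g
monosodium phosphate: 14.5 g/L × 0.592 L = 8.584 g
potassium nitrate: 4.99 g/L × 0.592 L = 2.954 g
L-lysine hydrochloride: 0.958 g/L × 0.592 L = 0.567 g

magnesium chloride hexahydrate 1.095 g; raffinose 1.243 g; potassium sulfate 1.954 g; sodium pyruvate 0.888 g; monosodium phosphate 8.584 g; potassium nitrate 2.954 g; L-lysine hydrochloride 0.567 g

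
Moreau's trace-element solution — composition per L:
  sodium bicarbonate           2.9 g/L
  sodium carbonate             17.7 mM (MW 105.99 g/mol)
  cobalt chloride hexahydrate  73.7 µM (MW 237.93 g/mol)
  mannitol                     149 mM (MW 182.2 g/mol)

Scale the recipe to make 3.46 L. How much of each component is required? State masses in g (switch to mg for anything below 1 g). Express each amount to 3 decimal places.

sodium bicarbonate 10.034 g; sodium carbonate 6.491 g; cobalt chloride hexahydrate 60.673 mg; mannitol 93.931 g

Working volume: 3.46 L.
sodium bicarbonate: 2.9 g/L × 3.46 L = 10.034 g
sodium carbonate: 17.7 mmol/L × 105.99 g/mol × 3.46 L ÷ 1000 = 6.491 g
cobalt chloride hexahydrate: 73.7 µmol/L × 237.93 g/mol × 3.46 L ÷ 1000 = 60.673 mg
mannitol: 149 mmol/L × 182.2 g/mol × 3.46 L ÷ 1000 = 93.931 g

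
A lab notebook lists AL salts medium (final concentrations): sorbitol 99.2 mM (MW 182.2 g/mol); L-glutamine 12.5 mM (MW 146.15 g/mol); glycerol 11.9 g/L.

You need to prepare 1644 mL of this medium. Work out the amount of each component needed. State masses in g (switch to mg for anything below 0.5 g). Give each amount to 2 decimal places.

sorbitol 29.71 g; L-glutamine 3.00 g; glycerol 19.56 g

Scale factor relative to 1 L: 1.644.
sorbitol: 99.2 mmol/L × 182.2 g/mol × 1.644 L ÷ 1000 = 29.71 g
L-glutamine: 12.5 mmol/L × 146.15 g/mol × 1.644 L ÷ 1000 = 3.00 g
glycerol: 11.9 g/L × 1.644 L = 19.56 g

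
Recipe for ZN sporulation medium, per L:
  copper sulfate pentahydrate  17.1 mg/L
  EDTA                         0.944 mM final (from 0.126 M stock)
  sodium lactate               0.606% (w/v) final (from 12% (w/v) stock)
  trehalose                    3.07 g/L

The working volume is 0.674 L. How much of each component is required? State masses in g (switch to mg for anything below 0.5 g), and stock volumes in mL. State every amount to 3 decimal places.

copper sulfate pentahydrate 11.525 mg; EDTA 5.050 mL; sodium lactate 34.037 mL; trehalose 2.069 g

Scale factor relative to 1 L: 0.674.
copper sulfate pentahydrate: 17.1 mg/L × 0.674 L = 11.525 mg
EDTA: C1V1 = C2V2 → 0.944 mM × 674 mL ÷ 126 mM = 5.050 mL
sodium lactate: V = C2·V2/C1 = 0.606% ÷ 12% × 674 mL = 34.037 mL
trehalose: 3.07 g/L × 0.674 L = 2.069 g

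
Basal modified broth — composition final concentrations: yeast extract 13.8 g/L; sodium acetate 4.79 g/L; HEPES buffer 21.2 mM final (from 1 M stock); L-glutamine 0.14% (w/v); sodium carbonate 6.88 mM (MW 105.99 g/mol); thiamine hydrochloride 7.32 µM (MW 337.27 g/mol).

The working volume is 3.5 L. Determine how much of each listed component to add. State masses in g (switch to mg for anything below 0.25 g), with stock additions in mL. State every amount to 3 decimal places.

Working volume: 3.5 L.
yeast extract: 13.8 g/L × 3.5 L = 48.300 g
sodium acetate: 4.79 g/L × 3.5 L = 16.765 g
HEPES buffer: dilute stock: 21.2 mM × 3500 mL ÷ 1000 mM = 74.200 mL
L-glutamine: 0.14 g per 100 mL × 3500 mL ÷ 100 = 4.900 g
sodium carbonate: 6.88 mmol/L × 105.99 g/mol × 3.5 L ÷ 1000 = 2.552 g
thiamine hydrochloride: 7.32 µmol/L × 337.27 g/mol × 3.5 L ÷ 1000 = 8.641 mg

yeast extract 48.300 g; sodium acetate 16.765 g; HEPES buffer 74.200 mL; L-glutamine 4.900 g; sodium carbonate 2.552 g; thiamine hydrochloride 8.641 mg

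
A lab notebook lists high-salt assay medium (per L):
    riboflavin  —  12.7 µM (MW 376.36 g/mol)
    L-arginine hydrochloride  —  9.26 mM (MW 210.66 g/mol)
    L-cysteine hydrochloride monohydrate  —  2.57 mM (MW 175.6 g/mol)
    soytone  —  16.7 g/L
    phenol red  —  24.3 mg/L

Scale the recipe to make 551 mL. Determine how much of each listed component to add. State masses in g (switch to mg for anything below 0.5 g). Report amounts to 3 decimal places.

riboflavin 2.634 mg; L-arginine hydrochloride 1.075 g; L-cysteine hydrochloride monohydrate 248.662 mg; soytone 9.202 g; phenol red 13.389 mg

Scale factor relative to 1 L: 0.551.
riboflavin: 12.7 µmol/L × 376.36 g/mol × 0.551 L ÷ 1000 = 2.634 mg
L-arginine hydrochloride: 9.26 mmol/L × 210.66 g/mol × 0.551 L ÷ 1000 = 1.075 g
L-cysteine hydrochloride monohydrate: 2.57 mmol/L × 175.6 mg/mmol × 0.551 L = 248.662 mg
soytone: 16.7 g/L × 0.551 L = 9.202 g
phenol red: 24.3 mg/L × 0.551 L = 13.389 mg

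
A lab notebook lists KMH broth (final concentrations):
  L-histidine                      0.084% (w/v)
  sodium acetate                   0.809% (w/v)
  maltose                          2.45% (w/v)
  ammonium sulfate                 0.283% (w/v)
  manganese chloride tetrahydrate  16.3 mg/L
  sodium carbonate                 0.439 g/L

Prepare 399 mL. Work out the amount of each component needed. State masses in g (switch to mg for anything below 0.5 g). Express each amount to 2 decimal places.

Target volume = 399 mL = 0.399 L.
L-histidine: 0.084% w/v = 0.84 g/L → 0.84 × 0.399 L = 0.33516 g = 335.16 mg
sodium acetate: 0.809 g per 100 mL × 399 mL ÷ 100 = 3.23 g
maltose: 2.45% w/v = 24.5 g/L → 24.5 × 0.399 L = 9.78 g
ammonium sulfate: 0.283% w/v = 2.83 g/L → 2.83 × 0.399 L = 1.13 g
manganese chloride tetrahydrate: 16.3 mg/L × 0.399 L = 6.50 mg
sodium carbonate: 0.439 g/L × 0.399 L = 0.175161 g = 175.16 mg

L-histidine 335.16 mg; sodium acetate 3.23 g; maltose 9.78 g; ammonium sulfate 1.13 g; manganese chloride tetrahydrate 6.50 mg; sodium carbonate 175.16 mg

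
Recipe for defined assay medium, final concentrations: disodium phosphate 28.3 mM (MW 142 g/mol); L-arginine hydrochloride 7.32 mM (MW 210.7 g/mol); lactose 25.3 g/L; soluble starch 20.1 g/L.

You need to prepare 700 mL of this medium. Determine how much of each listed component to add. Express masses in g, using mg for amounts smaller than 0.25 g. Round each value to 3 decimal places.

disodium phosphate 2.813 g; L-arginine hydrochloride 1.080 g; lactose 17.710 g; soluble starch 14.070 g

Scale factor relative to 1 L: 0.7.
disodium phosphate: 28.3 mmol/L × 142 g/mol × 0.7 L ÷ 1000 = 2.813 g
L-arginine hydrochloride: 7.32 mmol/L × 210.7 g/mol × 0.7 L ÷ 1000 = 1.080 g
lactose: 25.3 g/L × 0.7 L = 17.710 g
soluble starch: 20.1 g/L × 0.7 L = 14.070 g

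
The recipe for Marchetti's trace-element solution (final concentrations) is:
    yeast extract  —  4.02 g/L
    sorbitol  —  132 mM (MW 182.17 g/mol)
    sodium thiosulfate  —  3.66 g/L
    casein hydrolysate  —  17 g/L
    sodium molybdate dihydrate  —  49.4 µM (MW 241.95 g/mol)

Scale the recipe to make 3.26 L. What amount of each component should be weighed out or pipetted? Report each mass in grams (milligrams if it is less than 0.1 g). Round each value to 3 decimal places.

Scale factor relative to 1 L: 3.26.
yeast extract: 4.02 g/L × 3.26 L = 13.105 g
sorbitol: 132 mmol/L × 182.17 g/mol × 3.26 L ÷ 1000 = 78.391 g
sodium thiosulfate: 3.66 g/L × 3.26 L = 11.932 g
casein hydrolysate: 17 g/L × 3.26 L = 55.420 g
sodium molybdate dihydrate: 49.4 µmol/L × 241.95 g/mol × 3.26 L ÷ 1000 = 38.965 mg

yeast extract 13.105 g; sorbitol 78.391 g; sodium thiosulfate 11.932 g; casein hydrolysate 55.420 g; sodium molybdate dihydrate 38.965 mg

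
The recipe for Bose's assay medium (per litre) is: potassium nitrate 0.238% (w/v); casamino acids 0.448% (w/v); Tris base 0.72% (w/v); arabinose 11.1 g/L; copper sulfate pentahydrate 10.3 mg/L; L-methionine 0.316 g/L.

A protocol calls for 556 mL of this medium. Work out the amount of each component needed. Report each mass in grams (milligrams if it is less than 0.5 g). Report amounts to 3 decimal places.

potassium nitrate 1.323 g; casamino acids 2.491 g; Tris base 4.003 g; arabinose 6.172 g; copper sulfate pentahydrate 5.727 mg; L-methionine 175.696 mg

Working volume: 556 mL = 0.556 L.
potassium nitrate: 0.238 g per 100 mL × 556 mL ÷ 100 = 1.323 g
casamino acids: 0.448% w/v = 4.48 g/L → 4.48 × 0.556 L = 2.491 g
Tris base: 0.72 g per 100 mL × 556 mL ÷ 100 = 4.003 g
arabinose: 11.1 g/L × 0.556 L = 6.172 g
copper sulfate pentahydrate: 10.3 mg/L × 0.556 L = 5.727 mg
L-methionine: 0.316 g/L × 0.556 L = 0.175696 g = 175.696 mg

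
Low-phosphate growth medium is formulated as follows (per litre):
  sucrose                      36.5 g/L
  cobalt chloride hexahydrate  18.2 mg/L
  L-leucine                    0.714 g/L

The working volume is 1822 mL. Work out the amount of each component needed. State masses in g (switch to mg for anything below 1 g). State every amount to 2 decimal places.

sucrose 66.50 g; cobalt chloride hexahydrate 33.16 mg; L-leucine 1.30 g

Scale factor relative to 1 L: 1.822.
sucrose: 36.5 g/L × 1.822 L = 66.50 g
cobalt chloride hexahydrate: 18.2 mg/L × 1.822 L = 33.16 mg
L-leucine: 0.714 g/L × 1.822 L = 1.30 g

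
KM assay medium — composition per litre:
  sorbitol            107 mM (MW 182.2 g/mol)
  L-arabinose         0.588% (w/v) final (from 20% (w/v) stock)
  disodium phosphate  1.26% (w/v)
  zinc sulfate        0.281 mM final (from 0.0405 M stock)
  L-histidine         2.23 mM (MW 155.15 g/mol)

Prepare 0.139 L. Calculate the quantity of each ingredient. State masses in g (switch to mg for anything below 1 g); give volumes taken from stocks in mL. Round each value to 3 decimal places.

Working volume: 0.139 L.
sorbitol: 107 mmol/L × 182.2 g/mol × 0.139 L ÷ 1000 = 2.710 g
L-arabinose: V = C2·V2/C1 = 0.588% ÷ 20% × 139 mL = 4.087 mL
disodium phosphate: 1.26% w/v = 12.6 g/L → 12.6 × 0.139 L = 1.751 g
zinc sulfate: C1V1 = C2V2 → 0.281 mM × 139 mL ÷ 40.5 mM = 0.964 mL
L-histidine: 2.23 mmol/L × 155.15 mg/mmol × 0.139 L = 48.092 mg

sorbitol 2.710 g; L-arabinose 4.087 mL; disodium phosphate 1.751 g; zinc sulfate 0.964 mL; L-histidine 48.092 mg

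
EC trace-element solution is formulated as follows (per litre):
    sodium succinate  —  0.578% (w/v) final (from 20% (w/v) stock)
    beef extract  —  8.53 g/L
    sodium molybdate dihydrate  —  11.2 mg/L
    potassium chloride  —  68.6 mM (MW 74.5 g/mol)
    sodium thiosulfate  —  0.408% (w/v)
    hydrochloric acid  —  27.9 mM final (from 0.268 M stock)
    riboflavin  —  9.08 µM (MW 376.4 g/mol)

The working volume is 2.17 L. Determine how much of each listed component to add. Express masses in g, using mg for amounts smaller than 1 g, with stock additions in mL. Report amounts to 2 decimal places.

Scale factor relative to 1 L: 2.17.
sodium succinate: C1V1 = C2V2 → 0.578% ÷ 20% × 2170 mL = 62.71 mL
beef extract: 8.53 g/L × 2.17 L = 18.51 g
sodium molybdate dihydrate: 11.2 mg/L × 2.17 L = 24.30 mg
potassium chloride: 68.6 mmol/L × 74.5 g/mol × 2.17 L ÷ 1000 = 11.09 g
sodium thiosulfate: 0.408% w/v = 4.08 g/L → 4.08 × 2.17 L = 8.85 g
hydrochloric acid: C1V1 = C2V2 → 27.9 mM × 2170 mL ÷ 268 mM = 225.91 mL
riboflavin: 9.08 µmol/L × 376.4 g/mol × 2.17 L ÷ 1000 = 7.42 mg

sodium succinate 62.71 mL; beef extract 18.51 g; sodium molybdate dihydrate 24.30 mg; potassium chloride 11.09 g; sodium thiosulfate 8.85 g; hydrochloric acid 225.91 mL; riboflavin 7.42 mg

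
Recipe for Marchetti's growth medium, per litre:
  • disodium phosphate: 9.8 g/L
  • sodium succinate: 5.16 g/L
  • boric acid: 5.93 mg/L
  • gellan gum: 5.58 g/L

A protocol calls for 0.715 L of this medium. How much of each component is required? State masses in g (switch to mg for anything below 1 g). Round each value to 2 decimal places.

Working volume: 0.715 L.
disodium phosphate: 9.8 g/L × 0.715 L = 7.01 g
sodium succinate: 5.16 g/L × 0.715 L = 3.69 g
boric acid: 5.93 mg/L × 0.715 L = 4.24 mg
gellan gum: 5.58 g/L × 0.715 L = 3.99 g

disodium phosphate 7.01 g; sodium succinate 3.69 g; boric acid 4.24 mg; gellan gum 3.99 g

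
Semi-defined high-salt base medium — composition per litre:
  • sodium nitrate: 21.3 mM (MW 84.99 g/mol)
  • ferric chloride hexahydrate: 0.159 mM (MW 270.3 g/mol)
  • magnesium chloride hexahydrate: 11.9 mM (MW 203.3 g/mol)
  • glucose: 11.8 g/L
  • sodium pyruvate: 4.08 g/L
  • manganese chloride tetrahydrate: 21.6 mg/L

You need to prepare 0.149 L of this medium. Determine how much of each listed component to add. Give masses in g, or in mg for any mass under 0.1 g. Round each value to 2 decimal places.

Scale factor relative to 1 L: 0.149.
sodium nitrate: 21.3 mmol/L × 84.99 g/mol × 0.149 L ÷ 1000 = 0.27 g
ferric chloride hexahydrate: 0.159 mmol/L × 270.3 mg/mmol × 0.149 L = 6.40 mg
magnesium chloride hexahydrate: 11.9 mmol/L × 203.3 g/mol × 0.149 L ÷ 1000 = 0.36 g
glucose: 11.8 g/L × 0.149 L = 1.76 g
sodium pyruvate: 4.08 g/L × 0.149 L = 0.61 g
manganese chloride tetrahydrate: 21.6 mg/L × 0.149 L = 3.22 mg

sodium nitrate 0.27 g; ferric chloride hexahydrate 6.40 mg; magnesium chloride hexahydrate 0.36 g; glucose 1.76 g; sodium pyruvate 0.61 g; manganese chloride tetrahydrate 3.22 mg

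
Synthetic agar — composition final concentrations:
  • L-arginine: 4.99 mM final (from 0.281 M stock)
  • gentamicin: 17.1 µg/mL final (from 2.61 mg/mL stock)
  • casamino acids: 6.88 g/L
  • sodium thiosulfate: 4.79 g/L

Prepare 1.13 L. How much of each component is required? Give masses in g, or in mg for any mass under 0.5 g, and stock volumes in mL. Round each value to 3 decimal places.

Working volume: 1.13 L.
L-arginine: C1V1 = C2V2 → 4.99 mM × 1130 mL ÷ 281 mM = 20.067 mL
gentamicin: C1V1 = C2V2 → 17.1 µg/mL × 1130 mL ÷ 2610 µg/mL = 7.403 mL
casamino acids: 6.88 g/L × 1.13 L = 7.774 g
sodium thiosulfate: 4.79 g/L × 1.13 L = 5.413 g

L-arginine 20.067 mL; gentamicin 7.403 mL; casamino acids 7.774 g; sodium thiosulfate 5.413 g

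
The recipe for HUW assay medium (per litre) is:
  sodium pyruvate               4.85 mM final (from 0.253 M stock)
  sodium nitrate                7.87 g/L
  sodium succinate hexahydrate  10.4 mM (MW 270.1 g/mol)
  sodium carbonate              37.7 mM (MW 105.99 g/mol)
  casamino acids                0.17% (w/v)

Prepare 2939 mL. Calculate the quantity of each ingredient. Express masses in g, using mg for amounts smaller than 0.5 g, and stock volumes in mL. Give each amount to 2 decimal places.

sodium pyruvate 56.34 mL; sodium nitrate 23.13 g; sodium succinate hexahydrate 8.26 g; sodium carbonate 11.74 g; casamino acids 5.00 g

Target volume = 2939 mL = 2.939 L.
sodium pyruvate: dilute stock: 4.85 mM × 2939 mL ÷ 253 mM = 56.34 mL
sodium nitrate: 7.87 g/L × 2.939 L = 23.13 g
sodium succinate hexahydrate: 10.4 mmol/L × 270.1 g/mol × 2.939 L ÷ 1000 = 8.26 g
sodium carbonate: 37.7 mmol/L × 105.99 g/mol × 2.939 L ÷ 1000 = 11.74 g
casamino acids: 0.17% w/v = 1.7 g/L → 1.7 × 2.939 L = 5.00 g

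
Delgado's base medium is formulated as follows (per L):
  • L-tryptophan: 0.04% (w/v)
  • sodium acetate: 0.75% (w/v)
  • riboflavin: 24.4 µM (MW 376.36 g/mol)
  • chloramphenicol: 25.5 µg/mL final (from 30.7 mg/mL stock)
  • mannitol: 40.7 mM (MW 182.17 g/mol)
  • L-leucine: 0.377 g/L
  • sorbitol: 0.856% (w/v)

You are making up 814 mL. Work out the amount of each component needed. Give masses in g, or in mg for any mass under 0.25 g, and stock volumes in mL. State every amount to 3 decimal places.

Target volume = 814 mL = 0.814 L.
L-tryptophan: 0.04 g per 100 mL × 814 mL ÷ 100 = 0.326 g
sodium acetate: 0.75% w/v = 7.5 g/L → 7.5 × 0.814 L = 6.105 g
riboflavin: 24.4 µmol/L × 376.36 g/mol × 0.814 L ÷ 1000 = 7.475 mg
chloramphenicol: dilute stock: 25.5 µg/mL × 814 mL ÷ 30700 µg/mL = 0.676 mL
mannitol: 40.7 mmol/L × 182.17 g/mol × 0.814 L ÷ 1000 = 6.035 g
L-leucine: 0.377 g/L × 0.814 L = 0.307 g
sorbitol: 0.856% w/v = 8.56 g/L → 8.56 × 0.814 L = 6.968 g

L-tryptophan 0.326 g; sodium acetate 6.105 g; riboflavin 7.475 mg; chloramphenicol 0.676 mL; mannitol 6.035 g; L-leucine 0.307 g; sorbitol 6.968 g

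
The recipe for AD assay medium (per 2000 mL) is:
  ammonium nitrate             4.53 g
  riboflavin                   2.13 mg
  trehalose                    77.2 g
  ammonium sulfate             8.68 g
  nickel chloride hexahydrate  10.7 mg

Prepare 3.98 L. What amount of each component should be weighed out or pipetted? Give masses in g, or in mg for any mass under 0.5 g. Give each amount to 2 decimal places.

ammonium nitrate 9.01 g; riboflavin 4.24 mg; trehalose 153.63 g; ammonium sulfate 17.27 g; nickel chloride hexahydrate 21.29 mg

Scale factor = 3980 mL / 2000 mL = 1.99.
ammonium nitrate: 4.53 g × (3980 mL / 2000 mL) = 9.01 g
riboflavin: 2.13 mg × (3980 mL / 2000 mL) = 4.24 mg
trehalose: 77.2 g × (3980 mL / 2000 mL) = 153.63 g
ammonium sulfate: 8.68 g × (3980 mL / 2000 mL) = 17.27 g
nickel chloride hexahydrate: 10.7 mg × (3980 mL / 2000 mL) = 21.29 mg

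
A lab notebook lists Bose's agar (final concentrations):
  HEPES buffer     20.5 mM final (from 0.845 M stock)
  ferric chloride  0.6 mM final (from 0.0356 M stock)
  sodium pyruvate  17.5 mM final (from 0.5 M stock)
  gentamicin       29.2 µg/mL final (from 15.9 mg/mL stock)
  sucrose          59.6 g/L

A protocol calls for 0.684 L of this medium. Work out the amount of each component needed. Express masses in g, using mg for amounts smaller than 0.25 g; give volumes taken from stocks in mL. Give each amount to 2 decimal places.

HEPES buffer 16.59 mL; ferric chloride 11.53 mL; sodium pyruvate 23.94 mL; gentamicin 1.26 mL; sucrose 40.77 g

Scale factor relative to 1 L: 0.684.
HEPES buffer: V = C2·V2/C1 = 20.5 mM × 684 mL ÷ 845 mM = 16.59 mL
ferric chloride: C1V1 = C2V2 → 0.6 mM × 684 mL ÷ 35.6 mM = 11.53 mL
sodium pyruvate: dilute stock: 17.5 mM × 684 mL ÷ 500 mM = 23.94 mL
gentamicin: V = C2·V2/C1 = 29.2 µg/mL × 684 mL ÷ 15900 µg/mL = 1.26 mL
sucrose: 59.6 g/L × 0.684 L = 40.77 g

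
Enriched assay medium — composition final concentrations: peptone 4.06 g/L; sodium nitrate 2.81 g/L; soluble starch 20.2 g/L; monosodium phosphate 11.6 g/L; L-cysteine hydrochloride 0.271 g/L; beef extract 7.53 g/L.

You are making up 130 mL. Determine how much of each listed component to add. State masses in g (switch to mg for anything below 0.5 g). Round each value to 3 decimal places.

Working volume: 130 mL = 0.13 L.
peptone: 4.06 g/L × 0.13 L = 0.528 g
sodium nitrate: 2.81 g/L × 0.13 L = 0.3653 g = 365.300 mg
soluble starch: 20.2 g/L × 0.13 L = 2.626 g
monosodium phosphate: 11.6 g/L × 0.13 L = 1.508 g
L-cysteine hydrochloride: 0.271 g/L × 0.13 L = 0.03523 g = 35.230 mg
beef extract: 7.53 g/L × 0.13 L = 0.979 g

peptone 0.528 g; sodium nitrate 365.300 mg; soluble starch 2.626 g; monosodium phosphate 1.508 g; L-cysteine hydrochloride 35.230 mg; beef extract 0.979 g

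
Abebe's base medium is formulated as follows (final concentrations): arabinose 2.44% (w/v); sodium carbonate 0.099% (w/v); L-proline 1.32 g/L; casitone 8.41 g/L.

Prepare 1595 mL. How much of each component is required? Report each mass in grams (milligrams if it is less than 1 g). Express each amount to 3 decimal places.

arabinose 38.918 g; sodium carbonate 1.579 g; L-proline 2.105 g; casitone 13.414 g

Target volume = 1595 mL = 1.595 L.
arabinose: 2.44% w/v = 24.4 g/L → 24.4 × 1.595 L = 38.918 g
sodium carbonate: 0.099% w/v = 0.99 g/L → 0.99 × 1.595 L = 1.579 g
L-proline: 1.32 g/L × 1.595 L = 2.105 g
casitone: 8.41 g/L × 1.595 L = 13.414 g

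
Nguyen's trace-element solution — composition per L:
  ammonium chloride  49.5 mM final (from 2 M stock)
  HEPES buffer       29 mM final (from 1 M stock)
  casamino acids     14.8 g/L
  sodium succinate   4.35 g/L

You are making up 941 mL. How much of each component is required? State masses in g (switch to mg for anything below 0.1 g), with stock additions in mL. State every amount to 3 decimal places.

ammonium chloride 23.290 mL; HEPES buffer 27.289 mL; casamino acids 13.927 g; sodium succinate 4.093 g

Scale factor relative to 1 L: 0.941.
ammonium chloride: V = C2·V2/C1 = 49.5 mM × 941 mL ÷ 2000 mM = 23.290 mL
HEPES buffer: C1V1 = C2V2 → 29 mM × 941 mL ÷ 1000 mM = 27.289 mL
casamino acids: 14.8 g/L × 0.941 L = 13.927 g
sodium succinate: 4.35 g/L × 0.941 L = 4.093 g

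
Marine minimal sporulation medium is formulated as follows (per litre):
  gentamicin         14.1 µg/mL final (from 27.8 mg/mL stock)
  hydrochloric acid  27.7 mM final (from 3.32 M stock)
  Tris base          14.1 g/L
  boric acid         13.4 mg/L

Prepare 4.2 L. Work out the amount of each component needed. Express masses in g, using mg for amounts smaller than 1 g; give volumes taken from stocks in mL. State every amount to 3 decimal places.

gentamicin 2.130 mL; hydrochloric acid 35.042 mL; Tris base 59.220 g; boric acid 56.280 mg

Working volume: 4.2 L.
gentamicin: dilute stock: 14.1 µg/mL × 4200 mL ÷ 27800 µg/mL = 2.130 mL
hydrochloric acid: V = C2·V2/C1 = 27.7 mM × 4200 mL ÷ 3320 mM = 35.042 mL
Tris base: 14.1 g/L × 4.2 L = 59.220 g
boric acid: 13.4 mg/L × 4.2 L = 56.280 mg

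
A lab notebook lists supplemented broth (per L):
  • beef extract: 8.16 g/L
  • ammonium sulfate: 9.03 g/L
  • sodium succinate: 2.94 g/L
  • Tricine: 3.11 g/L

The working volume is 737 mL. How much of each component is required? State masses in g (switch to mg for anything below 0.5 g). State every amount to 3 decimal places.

beef extract 6.014 g; ammonium sulfate 6.655 g; sodium succinate 2.167 g; Tricine 2.292 g

Scale factor relative to 1 L: 0.737.
beef extract: 8.16 g/L × 0.737 L = 6.014 g
ammonium sulfate: 9.03 g/L × 0.737 L = 6.655 g
sodium succinate: 2.94 g/L × 0.737 L = 2.167 g
Tricine: 3.11 g/L × 0.737 L = 2.292 g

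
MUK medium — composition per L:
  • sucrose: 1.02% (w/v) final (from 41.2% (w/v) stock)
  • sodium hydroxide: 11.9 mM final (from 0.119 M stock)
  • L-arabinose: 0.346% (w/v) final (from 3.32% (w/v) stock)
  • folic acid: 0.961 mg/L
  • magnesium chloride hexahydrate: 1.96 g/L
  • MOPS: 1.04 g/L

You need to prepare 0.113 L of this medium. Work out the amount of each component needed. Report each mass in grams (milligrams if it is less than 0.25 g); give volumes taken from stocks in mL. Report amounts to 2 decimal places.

sucrose 2.80 mL; sodium hydroxide 11.30 mL; L-arabinose 11.78 mL; folic acid 0.11 mg; magnesium chloride hexahydrate 221.48 mg; MOPS 117.52 mg

Scale factor relative to 1 L: 0.113.
sucrose: V = C2·V2/C1 = 1.02% ÷ 41.2% × 113 mL = 2.80 mL
sodium hydroxide: C1V1 = C2V2 → 11.9 mM × 113 mL ÷ 119 mM = 11.30 mL
L-arabinose: C1V1 = C2V2 → 0.346% ÷ 3.32% × 113 mL = 11.78 mL
folic acid: 0.961 mg/L × 0.113 L = 0.11 mg
magnesium chloride hexahydrate: 1.96 g/L × 0.113 L = 0.22148 g = 221.48 mg
MOPS: 1.04 g/L × 0.113 L = 0.11752 g = 117.52 mg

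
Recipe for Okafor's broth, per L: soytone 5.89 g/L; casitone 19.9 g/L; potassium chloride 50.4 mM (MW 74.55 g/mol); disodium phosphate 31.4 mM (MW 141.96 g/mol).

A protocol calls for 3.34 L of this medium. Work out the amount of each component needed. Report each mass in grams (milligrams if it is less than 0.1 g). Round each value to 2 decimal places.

Scale factor relative to 1 L: 3.34.
soytone: 5.89 g/L × 3.34 L = 19.67 g
casitone: 19.9 g/L × 3.34 L = 66.47 g
potassium chloride: 50.4 mmol/L × 74.55 g/mol × 3.34 L ÷ 1000 = 12.55 g
disodium phosphate: 31.4 mmol/L × 141.96 g/mol × 3.34 L ÷ 1000 = 14.89 g

soytone 19.67 g; casitone 66.47 g; potassium chloride 12.55 g; disodium phosphate 14.89 g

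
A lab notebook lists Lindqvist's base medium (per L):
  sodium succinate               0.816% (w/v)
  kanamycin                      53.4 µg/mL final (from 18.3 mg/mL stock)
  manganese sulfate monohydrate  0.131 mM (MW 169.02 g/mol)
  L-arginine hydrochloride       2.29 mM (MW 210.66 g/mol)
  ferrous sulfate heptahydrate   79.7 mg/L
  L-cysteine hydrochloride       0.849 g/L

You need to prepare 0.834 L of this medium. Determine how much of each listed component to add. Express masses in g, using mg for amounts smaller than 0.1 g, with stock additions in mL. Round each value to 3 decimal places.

sodium succinate 6.805 g; kanamycin 2.434 mL; manganese sulfate monohydrate 18.466 mg; L-arginine hydrochloride 0.402 g; ferrous sulfate heptahydrate 66.470 mg; L-cysteine hydrochloride 0.708 g

Scale factor relative to 1 L: 0.834.
sodium succinate: 0.816 g per 100 mL × 834 mL ÷ 100 = 6.805 g
kanamycin: C1V1 = C2V2 → 53.4 µg/mL × 834 mL ÷ 18300 µg/mL = 2.434 mL
manganese sulfate monohydrate: 0.131 mmol/L × 169.02 mg/mmol × 0.834 L = 18.466 mg
L-arginine hydrochloride: 2.29 mmol/L × 210.66 g/mol × 0.834 L ÷ 1000 = 0.402 g
ferrous sulfate heptahydrate: 79.7 mg/L × 0.834 L = 66.470 mg
L-cysteine hydrochloride: 0.849 g/L × 0.834 L = 0.708 g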